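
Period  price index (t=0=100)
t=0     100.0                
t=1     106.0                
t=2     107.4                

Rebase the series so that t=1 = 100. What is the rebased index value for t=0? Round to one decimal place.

94.3

Rebased(t=0) = 100.0 / 106.0 × 100 = 94.3396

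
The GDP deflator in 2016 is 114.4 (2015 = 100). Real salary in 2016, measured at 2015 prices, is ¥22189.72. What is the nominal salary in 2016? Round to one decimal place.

25385.0

Nominal = Real × (Index/100) = 22189.72 × (114.4/100)
        = 22189.72 × 1.144 = 25385.0397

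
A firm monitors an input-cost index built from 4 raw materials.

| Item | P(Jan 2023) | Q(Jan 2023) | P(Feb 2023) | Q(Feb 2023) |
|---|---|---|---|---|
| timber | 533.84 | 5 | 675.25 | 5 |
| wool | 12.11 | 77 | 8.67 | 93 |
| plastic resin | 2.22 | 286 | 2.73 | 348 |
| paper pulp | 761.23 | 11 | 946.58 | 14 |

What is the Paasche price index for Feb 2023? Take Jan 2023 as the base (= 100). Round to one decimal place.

120.8

Paasche price index uses current-period quantities as weights.
ΣP(Feb 2023)·Q(Feb 2023) = 675.25×5 + 8.67×93 + 2.73×348 + 946.58×14 = 3376.25 + 806.31 + 950.04 + 13252.12 = 18384.72
ΣP(Jan 2023)·Q(Feb 2023) = 533.84×5 + 12.11×93 + 2.22×348 + 761.23×14 = 2669.2 + 1126.23 + 772.56 + 10657.22 = 15225.21
Index = 18384.72 / 15225.21 × 100 = 120.7518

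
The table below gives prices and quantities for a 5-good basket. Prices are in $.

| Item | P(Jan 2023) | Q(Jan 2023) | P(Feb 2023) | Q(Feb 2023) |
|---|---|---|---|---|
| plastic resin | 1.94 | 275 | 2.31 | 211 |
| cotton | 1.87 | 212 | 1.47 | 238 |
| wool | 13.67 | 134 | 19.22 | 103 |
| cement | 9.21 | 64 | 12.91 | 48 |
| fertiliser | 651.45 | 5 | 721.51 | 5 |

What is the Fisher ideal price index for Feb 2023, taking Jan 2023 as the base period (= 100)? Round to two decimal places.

Laspeyres component (base-period weights):
ΣP(Feb 2023)Q(Jan 2023) = 2.31×275 + 1.47×212 + 19.22×134 + 12.91×64 + 721.51×5 = 635.25 + 311.64 + 2575.48 + 826.24 + 3607.55 = 7956.16
ΣP(Jan 2023)Q(Jan 2023) = 1.94×275 + 1.87×212 + 13.67×134 + 9.21×64 + 651.45×5 = 533.5 + 396.44 + 1831.78 + 589.44 + 3257.25 = 6608.41
L = 7956.16 / 6608.41 × 100 = 120.3945
Paasche component (current-period weights):
ΣP(Feb 2023)Q(Feb 2023) = 2.31×211 + 1.47×238 + 19.22×103 + 12.91×48 + 721.51×5 = 487.41 + 349.86 + 1979.66 + 619.68 + 3607.55 = 7044.16
ΣP(Jan 2023)Q(Feb 2023) = 1.94×211 + 1.87×238 + 13.67×103 + 9.21×48 + 651.45×5 = 409.34 + 445.06 + 1408.01 + 442.08 + 3257.25 = 5961.74
P = 7044.16 / 5961.74 × 100 = 118.1561
Fisher = √(L × P) = √(120.3945 × 118.1561) = 119.2700

119.27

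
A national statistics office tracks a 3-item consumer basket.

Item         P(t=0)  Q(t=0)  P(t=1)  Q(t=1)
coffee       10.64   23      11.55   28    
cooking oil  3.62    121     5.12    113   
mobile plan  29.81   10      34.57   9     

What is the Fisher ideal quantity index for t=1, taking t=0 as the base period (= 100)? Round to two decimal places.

Laspeyres component (base-period weights):
ΣP(t=0)Q(t=1) = 10.64×28 + 3.62×113 + 29.81×9 = 297.92 + 409.06 + 268.29 = 975.27
ΣP(t=0)Q(t=0) = 10.64×23 + 3.62×121 + 29.81×10 = 244.72 + 438.02 + 298.1 = 980.84
L = 975.27 / 980.84 × 100 = 99.4321
Paasche component (current-period weights):
ΣP(t=1)Q(t=1) = 11.55×28 + 5.12×113 + 34.57×9 = 323.4 + 578.56 + 311.13 = 1213.09
ΣP(t=1)Q(t=0) = 11.55×23 + 5.12×121 + 34.57×10 = 265.65 + 619.52 + 345.7 = 1230.87
P = 1213.09 / 1230.87 × 100 = 98.5555
Fisher = √(L × P) = √(99.4321 × 98.5555) = 98.9928

98.99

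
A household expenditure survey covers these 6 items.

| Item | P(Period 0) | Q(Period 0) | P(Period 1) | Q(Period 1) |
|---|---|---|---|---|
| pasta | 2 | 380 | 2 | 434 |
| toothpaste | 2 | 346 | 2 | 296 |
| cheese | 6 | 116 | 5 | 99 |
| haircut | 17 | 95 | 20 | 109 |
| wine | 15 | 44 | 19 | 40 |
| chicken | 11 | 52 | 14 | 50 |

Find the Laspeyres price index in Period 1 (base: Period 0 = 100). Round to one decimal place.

Laspeyres price index uses base-period quantities as weights.
ΣP(Period 1)·Q(Period 0) = 2×380 + 2×346 + 5×116 + 20×95 + 19×44 + 14×52 = 760 + 692 + 580 + 1900 + 836 + 728 = 5496
ΣP(Period 0)·Q(Period 0) = 2×380 + 2×346 + 6×116 + 17×95 + 15×44 + 11×52 = 760 + 692 + 696 + 1615 + 660 + 572 = 4995
Index = 5496 / 4995 × 100 = 110.0300

110.0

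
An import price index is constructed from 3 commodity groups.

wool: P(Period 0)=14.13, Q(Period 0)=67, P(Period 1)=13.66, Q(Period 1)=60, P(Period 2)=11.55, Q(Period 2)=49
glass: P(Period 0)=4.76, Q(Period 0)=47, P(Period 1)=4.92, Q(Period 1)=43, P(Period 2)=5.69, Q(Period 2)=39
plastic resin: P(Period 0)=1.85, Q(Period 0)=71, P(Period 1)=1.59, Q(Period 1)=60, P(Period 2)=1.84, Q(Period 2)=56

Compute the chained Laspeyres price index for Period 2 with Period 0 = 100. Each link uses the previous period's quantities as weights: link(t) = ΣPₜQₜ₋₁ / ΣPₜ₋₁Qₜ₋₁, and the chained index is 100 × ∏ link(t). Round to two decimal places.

Link Period 0→Period 1:
ΣP(Period 1)Q(Period 0) = 13.66×67 + 4.92×47 + 1.59×71 = 915.22 + 231.24 + 112.89 = 1259.35
ΣP(Period 0)Q(Period 0) = 14.13×67 + 4.76×47 + 1.85×71 = 946.71 + 223.72 + 131.35 = 1301.78
link = 1259.35/1301.78 = 0.967406
Link Period 1→Period 2:
ΣP(Period 2)Q(Period 1) = 11.55×60 + 5.69×43 + 1.84×60 = 693 + 244.67 + 110.4 = 1048.07
ΣP(Period 1)Q(Period 1) = 13.66×60 + 4.92×43 + 1.59×60 = 819.6 + 211.56 + 95.4 = 1126.56
link = 1048.07/1126.56 = 0.930328
Chained index = 100 × 0.967406 × 0.930328 = 90.0005

90.00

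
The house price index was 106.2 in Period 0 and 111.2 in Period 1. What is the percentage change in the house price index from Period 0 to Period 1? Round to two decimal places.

4.71%

Change = (111.2 − 106.2) / 106.2 × 100
       = 5.0 / 106.2 × 100 = 4.7081%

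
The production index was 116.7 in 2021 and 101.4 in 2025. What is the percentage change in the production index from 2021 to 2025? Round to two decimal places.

-13.11%

Change = (101.4 − 116.7) / 116.7 × 100
       = -15.3 / 116.7 × 100 = -13.1105%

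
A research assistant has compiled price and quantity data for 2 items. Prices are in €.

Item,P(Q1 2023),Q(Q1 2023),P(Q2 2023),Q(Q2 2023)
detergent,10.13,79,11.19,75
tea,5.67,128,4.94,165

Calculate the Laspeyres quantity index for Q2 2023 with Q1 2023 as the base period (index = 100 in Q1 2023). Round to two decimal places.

111.09

Laspeyres quantity index uses base-period prices as weights.
ΣP(Q1 2023)·Q(Q2 2023) = 10.13×75 + 5.67×165 = 759.75 + 935.55 = 1695.3
ΣP(Q1 2023)·Q(Q1 2023) = 10.13×79 + 5.67×128 = 800.27 + 725.76 = 1526.03
Index = 1695.3 / 1526.03 × 100 = 111.0922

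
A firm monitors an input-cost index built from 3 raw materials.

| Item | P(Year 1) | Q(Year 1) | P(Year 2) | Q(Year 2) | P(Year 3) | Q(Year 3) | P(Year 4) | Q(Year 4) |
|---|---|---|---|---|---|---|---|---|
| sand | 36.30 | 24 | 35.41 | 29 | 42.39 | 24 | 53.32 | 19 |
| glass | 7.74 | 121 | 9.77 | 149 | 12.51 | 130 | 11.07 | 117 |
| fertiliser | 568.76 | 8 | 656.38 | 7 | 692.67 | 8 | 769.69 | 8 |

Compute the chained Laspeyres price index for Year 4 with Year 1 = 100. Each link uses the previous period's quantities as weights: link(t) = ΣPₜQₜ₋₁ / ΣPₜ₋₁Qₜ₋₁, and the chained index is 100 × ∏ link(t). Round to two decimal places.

Link Year 1→Year 2:
ΣP(Year 2)Q(Year 1) = 35.41×24 + 9.77×121 + 656.38×8 = 849.84 + 1182.17 + 5251.04 = 7283.05
ΣP(Year 1)Q(Year 1) = 36.30×24 + 7.74×121 + 568.76×8 = 871.2 + 936.54 + 4550.08 = 6357.82
link = 7283.05/6357.82 = 1.145526
Link Year 2→Year 3:
ΣP(Year 3)Q(Year 2) = 42.39×29 + 12.51×149 + 692.67×7 = 1229.31 + 1863.99 + 4848.69 = 7941.99
ΣP(Year 2)Q(Year 2) = 35.41×29 + 9.77×149 + 656.38×7 = 1026.89 + 1455.73 + 4594.66 = 7077.28
link = 7941.99/7077.28 = 1.122181
Link Year 3→Year 4:
ΣP(Year 4)Q(Year 3) = 53.32×24 + 11.07×130 + 769.69×8 = 1279.68 + 1439.1 + 6157.52 = 8876.3
ΣP(Year 3)Q(Year 3) = 42.39×24 + 12.51×130 + 692.67×8 = 1017.36 + 1626.3 + 5541.36 = 8185.02
link = 8876.3/8185.02 = 1.084457
Chained index = 100 × 1.145526 × 1.122181 × 1.084457 = 139.4056

139.41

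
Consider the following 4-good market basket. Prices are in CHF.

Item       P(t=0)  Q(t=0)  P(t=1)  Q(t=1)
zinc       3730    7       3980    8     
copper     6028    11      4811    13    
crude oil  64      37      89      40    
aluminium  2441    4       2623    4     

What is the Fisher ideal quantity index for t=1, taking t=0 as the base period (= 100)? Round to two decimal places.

114.97

Laspeyres component (base-period weights):
ΣP(t=0)Q(t=1) = 3730×8 + 6028×13 + 64×40 + 2441×4 = 29840 + 78364 + 2560 + 9764 = 120528
ΣP(t=0)Q(t=0) = 3730×7 + 6028×11 + 64×37 + 2441×4 = 26110 + 66308 + 2368 + 9764 = 104550
L = 120528 / 104550 × 100 = 115.2826
Paasche component (current-period weights):
ΣP(t=1)Q(t=1) = 3980×8 + 4811×13 + 89×40 + 2623×4 = 31840 + 62543 + 3560 + 10492 = 108435
ΣP(t=1)Q(t=0) = 3980×7 + 4811×11 + 89×37 + 2623×4 = 27860 + 52921 + 3293 + 10492 = 94566
P = 108435 / 94566 × 100 = 114.6659
Fisher = √(L × P) = √(115.2826 × 114.6659) = 114.9739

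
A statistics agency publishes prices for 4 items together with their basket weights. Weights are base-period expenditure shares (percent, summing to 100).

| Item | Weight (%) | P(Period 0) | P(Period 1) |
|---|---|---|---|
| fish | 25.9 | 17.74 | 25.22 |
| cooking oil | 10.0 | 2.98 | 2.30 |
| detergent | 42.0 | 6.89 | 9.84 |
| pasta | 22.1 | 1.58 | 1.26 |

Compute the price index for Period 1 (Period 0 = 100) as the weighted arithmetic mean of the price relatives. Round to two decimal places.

fish: 25.9 × (25.22/17.74) = 25.9 × 1.421646 = 36.8206
cooking oil: 10.0 × (2.30/2.98) = 10.0 × 0.771812 = 7.7181
detergent: 42.0 × (9.84/6.89) = 42.0 × 1.428157 = 59.9826
pasta: 22.1 × (1.26/1.58) = 22.1 × 0.797468 = 17.6241
Index = Σ wᵢ·(p₁ᵢ/p₀ᵢ) = 36.8206 + 7.7181 + 59.9826 + 17.6241 = 122.1454

122.15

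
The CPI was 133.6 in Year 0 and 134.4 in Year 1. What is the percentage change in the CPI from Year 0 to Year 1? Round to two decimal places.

Change = (134.4 − 133.6) / 133.6 × 100
       = 0.8 / 133.6 × 100 = 0.5988%

0.60%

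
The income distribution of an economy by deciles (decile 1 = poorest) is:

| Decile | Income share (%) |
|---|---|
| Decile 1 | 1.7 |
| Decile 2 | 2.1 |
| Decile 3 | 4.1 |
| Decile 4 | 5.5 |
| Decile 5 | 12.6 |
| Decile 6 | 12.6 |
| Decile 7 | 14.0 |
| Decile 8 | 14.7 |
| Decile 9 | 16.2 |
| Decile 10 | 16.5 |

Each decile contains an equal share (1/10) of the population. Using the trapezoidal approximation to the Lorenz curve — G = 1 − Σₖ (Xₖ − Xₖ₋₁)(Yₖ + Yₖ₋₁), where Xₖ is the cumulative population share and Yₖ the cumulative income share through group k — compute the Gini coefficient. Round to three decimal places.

0.310

Cumulative income shares Yₖ: 0.0170, 0.0380, 0.0790, 0.1340, 0.2600, 0.3860, 0.5260, 0.6730, 0.8350, 1.0000
Σ (Xₖ−Xₖ₋₁)(Yₖ+Yₖ₋₁) = (1/10)(0.0170+0.0000) + (1/10)(0.0380+0.0170) + (1/10)(0.0790+0.0380) + (1/10)(0.1340+0.0790) + (1/10)(0.2600+0.1340) + (1/10)(0.3860+0.2600) + (1/10)(0.5260+0.3860) + (1/10)(0.6730+0.5260) + (1/10)(0.8350+0.6730) + (1/10)(1.0000+0.8350)
  = 0.0017 + 0.0055 + 0.0117 + 0.0213 + 0.0394 + 0.0646 + 0.0912 + 0.1199 + 0.1508 + 0.1835 = 0.6896
G = 1 − 0.6896 = 0.3104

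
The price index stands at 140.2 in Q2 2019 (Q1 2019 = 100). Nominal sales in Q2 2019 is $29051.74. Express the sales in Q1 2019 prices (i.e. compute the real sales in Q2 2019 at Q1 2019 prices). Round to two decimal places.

20721.64

Real = Nominal ÷ (Index/100) = 29051.74 ÷ (140.2/100)
     = 29051.74 ÷ 1.402 = 20721.6405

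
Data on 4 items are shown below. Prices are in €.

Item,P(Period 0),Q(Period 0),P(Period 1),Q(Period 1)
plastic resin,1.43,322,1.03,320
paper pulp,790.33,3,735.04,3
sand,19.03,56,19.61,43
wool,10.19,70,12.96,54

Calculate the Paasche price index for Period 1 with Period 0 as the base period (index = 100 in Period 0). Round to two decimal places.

97.16

Paasche price index uses current-period quantities as weights.
ΣP(Period 1)·Q(Period 1) = 1.03×320 + 735.04×3 + 19.61×43 + 12.96×54 = 329.6 + 2205.12 + 843.23 + 699.84 = 4077.79
ΣP(Period 0)·Q(Period 1) = 1.43×320 + 790.33×3 + 19.03×43 + 10.19×54 = 457.6 + 2370.99 + 818.29 + 550.26 = 4197.14
Index = 4077.79 / 4197.14 × 100 = 97.1564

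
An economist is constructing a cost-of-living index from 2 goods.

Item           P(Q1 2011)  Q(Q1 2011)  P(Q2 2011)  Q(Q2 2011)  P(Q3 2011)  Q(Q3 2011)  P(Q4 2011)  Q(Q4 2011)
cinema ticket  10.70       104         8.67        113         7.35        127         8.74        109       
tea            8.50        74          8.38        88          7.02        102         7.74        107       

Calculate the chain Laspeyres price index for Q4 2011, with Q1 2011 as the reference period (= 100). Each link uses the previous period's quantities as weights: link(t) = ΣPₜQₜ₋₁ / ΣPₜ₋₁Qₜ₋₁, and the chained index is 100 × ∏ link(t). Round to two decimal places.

84.86

Link Q1 2011→Q2 2011:
ΣP(Q2 2011)Q(Q1 2011) = 8.67×104 + 8.38×74 = 901.68 + 620.12 = 1521.8
ΣP(Q1 2011)Q(Q1 2011) = 10.70×104 + 8.50×74 = 1112.8 + 629 = 1741.8
link = 1521.8/1741.8 = 0.873694
Link Q2 2011→Q3 2011:
ΣP(Q3 2011)Q(Q2 2011) = 7.35×113 + 7.02×88 = 830.55 + 617.76 = 1448.31
ΣP(Q2 2011)Q(Q2 2011) = 8.67×113 + 8.38×88 = 979.71 + 737.44 = 1717.15
link = 1448.31/1717.15 = 0.843438
Link Q3 2011→Q4 2011:
ΣP(Q4 2011)Q(Q3 2011) = 8.74×127 + 7.74×102 = 1109.98 + 789.48 = 1899.46
ΣP(Q3 2011)Q(Q3 2011) = 7.35×127 + 7.02×102 = 933.45 + 716.04 = 1649.49
link = 1899.46/1649.49 = 1.151544
Chained index = 100 × 0.873694 × 0.843438 × 1.151544 = 84.8581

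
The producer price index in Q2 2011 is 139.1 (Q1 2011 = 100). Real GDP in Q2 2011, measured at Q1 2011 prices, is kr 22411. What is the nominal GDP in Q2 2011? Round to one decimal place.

Nominal = Real × (Index/100) = 22411 × (139.1/100)
        = 22411 × 1.391 = 31173.7010

31173.7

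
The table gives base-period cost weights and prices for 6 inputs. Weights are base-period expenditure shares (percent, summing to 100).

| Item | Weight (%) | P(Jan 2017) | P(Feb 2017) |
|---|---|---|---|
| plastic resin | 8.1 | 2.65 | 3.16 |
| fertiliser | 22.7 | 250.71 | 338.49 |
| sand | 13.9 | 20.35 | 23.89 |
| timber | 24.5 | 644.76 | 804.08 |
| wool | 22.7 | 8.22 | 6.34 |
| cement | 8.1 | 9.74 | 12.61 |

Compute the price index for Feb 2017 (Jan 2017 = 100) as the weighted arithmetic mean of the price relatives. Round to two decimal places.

plastic resin: 8.1 × (3.16/2.65) = 8.1 × 1.192453 = 9.6589
fertiliser: 22.7 × (338.49/250.71) = 22.7 × 1.350126 = 30.6479
sand: 13.9 × (23.89/20.35) = 13.9 × 1.173956 = 16.3180
timber: 24.5 × (804.08/644.76) = 24.5 × 1.247100 = 30.5539
wool: 22.7 × (6.34/8.22) = 22.7 × 0.771290 = 17.5083
cement: 8.1 × (12.61/9.74) = 8.1 × 1.294661 = 10.4868
Index = Σ wᵢ·(p₁ᵢ/p₀ᵢ) = 9.6589 + 30.6479 + 16.3180 + 30.5539 + 17.5083 + 10.4868 = 115.1737

115.17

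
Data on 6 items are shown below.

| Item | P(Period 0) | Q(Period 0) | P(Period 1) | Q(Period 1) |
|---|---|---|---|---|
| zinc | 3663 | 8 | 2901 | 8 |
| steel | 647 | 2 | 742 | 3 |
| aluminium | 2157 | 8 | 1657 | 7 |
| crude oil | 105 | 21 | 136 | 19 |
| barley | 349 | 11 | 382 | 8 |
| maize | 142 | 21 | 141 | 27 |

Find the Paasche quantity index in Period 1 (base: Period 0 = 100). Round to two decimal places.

96.90

Paasche quantity index uses current-period prices as weights.
ΣP(Period 1)·Q(Period 1) = 2901×8 + 742×3 + 1657×7 + 136×19 + 382×8 + 141×27 = 23208 + 2226 + 11599 + 2584 + 3056 + 3807 = 46480
ΣP(Period 1)·Q(Period 0) = 2901×8 + 742×2 + 1657×8 + 136×21 + 382×11 + 141×21 = 23208 + 1484 + 13256 + 2856 + 4202 + 2961 = 47967
Index = 46480 / 47967 × 100 = 96.9000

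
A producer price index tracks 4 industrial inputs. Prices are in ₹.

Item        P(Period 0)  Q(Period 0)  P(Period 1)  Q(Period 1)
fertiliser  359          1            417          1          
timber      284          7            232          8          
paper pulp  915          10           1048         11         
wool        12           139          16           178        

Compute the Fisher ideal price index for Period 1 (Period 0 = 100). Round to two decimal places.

Laspeyres component (base-period weights):
ΣP(Period 1)Q(Period 0) = 417×1 + 232×7 + 1048×10 + 16×139 = 417 + 1624 + 10480 + 2224 = 14745
ΣP(Period 0)Q(Period 0) = 359×1 + 284×7 + 915×10 + 12×139 = 359 + 1988 + 9150 + 1668 = 13165
L = 14745 / 13165 × 100 = 112.0015
Paasche component (current-period weights):
ΣP(Period 1)Q(Period 1) = 417×1 + 232×8 + 1048×11 + 16×178 = 417 + 1856 + 11528 + 2848 = 16649
ΣP(Period 0)Q(Period 1) = 359×1 + 284×8 + 915×11 + 12×178 = 359 + 2272 + 10065 + 2136 = 14832
P = 16649 / 14832 × 100 = 112.2505
Fisher = √(L × P) = √(112.0015 × 112.2505) = 112.1260

112.13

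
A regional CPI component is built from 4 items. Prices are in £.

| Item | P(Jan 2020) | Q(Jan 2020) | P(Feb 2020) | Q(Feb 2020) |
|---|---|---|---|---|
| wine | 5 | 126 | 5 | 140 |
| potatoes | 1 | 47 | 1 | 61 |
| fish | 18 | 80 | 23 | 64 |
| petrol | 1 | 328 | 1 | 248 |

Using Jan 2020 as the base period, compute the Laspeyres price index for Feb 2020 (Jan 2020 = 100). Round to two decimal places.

Laspeyres price index uses base-period quantities as weights.
ΣP(Feb 2020)·Q(Jan 2020) = 5×126 + 1×47 + 23×80 + 1×328 = 630 + 47 + 1840 + 328 = 2845
ΣP(Jan 2020)·Q(Jan 2020) = 5×126 + 1×47 + 18×80 + 1×328 = 630 + 47 + 1440 + 328 = 2445
Index = 2845 / 2445 × 100 = 116.3599

116.36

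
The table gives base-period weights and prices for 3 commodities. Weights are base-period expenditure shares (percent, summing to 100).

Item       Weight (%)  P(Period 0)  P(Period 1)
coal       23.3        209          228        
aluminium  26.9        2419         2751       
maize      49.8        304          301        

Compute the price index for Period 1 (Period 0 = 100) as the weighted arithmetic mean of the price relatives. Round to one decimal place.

coal: 23.3 × (228/209) = 23.3 × 1.090909 = 25.4182
aluminium: 26.9 × (2751/2419) = 26.9 × 1.137247 = 30.5919
maize: 49.8 × (301/304) = 49.8 × 0.990132 = 49.3086
Index = Σ wᵢ·(p₁ᵢ/p₀ᵢ) = 25.4182 + 30.5919 + 49.3086 = 105.3187

105.3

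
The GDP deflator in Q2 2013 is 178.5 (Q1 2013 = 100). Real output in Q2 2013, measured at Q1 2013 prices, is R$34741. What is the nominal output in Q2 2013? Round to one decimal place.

Nominal = Real × (Index/100) = 34741 × (178.5/100)
        = 34741 × 1.785 = 62012.6850

62012.7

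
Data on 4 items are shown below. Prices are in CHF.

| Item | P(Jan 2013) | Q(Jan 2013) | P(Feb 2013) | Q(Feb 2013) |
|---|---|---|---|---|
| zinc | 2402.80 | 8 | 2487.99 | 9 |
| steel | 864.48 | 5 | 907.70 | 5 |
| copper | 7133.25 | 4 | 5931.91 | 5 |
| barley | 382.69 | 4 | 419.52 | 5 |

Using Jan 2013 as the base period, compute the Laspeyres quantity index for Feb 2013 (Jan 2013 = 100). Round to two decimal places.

Laspeyres quantity index uses base-period prices as weights.
ΣP(Jan 2013)·Q(Feb 2013) = 2402.80×9 + 864.48×5 + 7133.25×5 + 382.69×5 = 21625.2 + 4322.4 + 35666.25 + 1913.45 = 63527.3
ΣP(Jan 2013)·Q(Jan 2013) = 2402.80×8 + 864.48×5 + 7133.25×4 + 382.69×4 = 19222.4 + 4322.4 + 28533 + 1530.76 = 53608.56
Index = 63527.3 / 53608.56 × 100 = 118.5022

118.50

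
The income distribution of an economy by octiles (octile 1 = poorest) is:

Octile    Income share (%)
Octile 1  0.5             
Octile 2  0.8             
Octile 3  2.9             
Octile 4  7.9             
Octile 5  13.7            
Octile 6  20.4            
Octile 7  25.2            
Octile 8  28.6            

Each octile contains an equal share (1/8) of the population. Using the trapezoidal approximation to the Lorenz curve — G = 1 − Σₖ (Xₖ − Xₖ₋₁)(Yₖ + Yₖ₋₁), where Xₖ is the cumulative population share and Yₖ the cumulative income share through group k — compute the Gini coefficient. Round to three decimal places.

Cumulative income shares Yₖ: 0.0050, 0.0130, 0.0420, 0.1210, 0.2580, 0.4620, 0.7140, 1.0000
Σ (Xₖ−Xₖ₋₁)(Yₖ+Yₖ₋₁) = (1/8)(0.0050+0.0000) + (1/8)(0.0130+0.0050) + (1/8)(0.0420+0.0130) + (1/8)(0.1210+0.0420) + (1/8)(0.2580+0.1210) + (1/8)(0.4620+0.2580) + (1/8)(0.7140+0.4620) + (1/8)(1.0000+0.7140)
  = 0.0006 + 0.0023 + 0.0069 + 0.0204 + 0.0474 + 0.0900 + 0.1470 + 0.2142 = 0.5287
G = 1 − 0.5287 = 0.4713

0.471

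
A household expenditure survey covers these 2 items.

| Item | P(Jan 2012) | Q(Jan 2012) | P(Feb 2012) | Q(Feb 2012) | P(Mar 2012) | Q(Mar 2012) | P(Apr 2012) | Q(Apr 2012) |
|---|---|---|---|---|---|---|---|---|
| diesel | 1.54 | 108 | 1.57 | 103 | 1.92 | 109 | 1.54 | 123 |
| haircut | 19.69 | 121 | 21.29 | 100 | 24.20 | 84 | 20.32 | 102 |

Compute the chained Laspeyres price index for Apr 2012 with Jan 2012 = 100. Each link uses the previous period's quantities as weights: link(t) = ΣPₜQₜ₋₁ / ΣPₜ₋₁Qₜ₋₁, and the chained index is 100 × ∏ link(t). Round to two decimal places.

Link Jan 2012→Feb 2012:
ΣP(Feb 2012)Q(Jan 2012) = 1.57×108 + 21.29×121 = 169.56 + 2576.09 = 2745.65
ΣP(Jan 2012)Q(Jan 2012) = 1.54×108 + 19.69×121 = 166.32 + 2382.49 = 2548.81
link = 2745.65/2548.81 = 1.077228
Link Feb 2012→Mar 2012:
ΣP(Mar 2012)Q(Feb 2012) = 1.92×103 + 24.20×100 = 197.76 + 2420 = 2617.76
ΣP(Feb 2012)Q(Feb 2012) = 1.57×103 + 21.29×100 = 161.71 + 2129 = 2290.71
link = 2617.76/2290.71 = 1.142772
Link Mar 2012→Apr 2012:
ΣP(Apr 2012)Q(Mar 2012) = 1.54×109 + 20.32×84 = 167.86 + 1706.88 = 1874.74
ΣP(Mar 2012)Q(Mar 2012) = 1.92×109 + 24.20×84 = 209.28 + 2032.8 = 2242.08
link = 1874.74/2242.08 = 0.836161
Chained index = 100 × 1.077228 × 1.142772 × 0.836161 = 102.9336

102.93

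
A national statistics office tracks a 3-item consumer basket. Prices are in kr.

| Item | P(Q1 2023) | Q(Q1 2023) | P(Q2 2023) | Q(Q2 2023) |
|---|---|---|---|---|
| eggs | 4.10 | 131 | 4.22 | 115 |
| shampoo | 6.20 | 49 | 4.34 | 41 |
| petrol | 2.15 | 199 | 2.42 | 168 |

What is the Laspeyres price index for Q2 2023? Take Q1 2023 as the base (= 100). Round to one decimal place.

Laspeyres price index uses base-period quantities as weights.
ΣP(Q2 2023)·Q(Q1 2023) = 4.22×131 + 4.34×49 + 2.42×199 = 552.82 + 212.66 + 481.58 = 1247.06
ΣP(Q1 2023)·Q(Q1 2023) = 4.10×131 + 6.20×49 + 2.15×199 = 537.1 + 303.8 + 427.85 = 1268.75
Index = 1247.06 / 1268.75 × 100 = 98.2904

98.3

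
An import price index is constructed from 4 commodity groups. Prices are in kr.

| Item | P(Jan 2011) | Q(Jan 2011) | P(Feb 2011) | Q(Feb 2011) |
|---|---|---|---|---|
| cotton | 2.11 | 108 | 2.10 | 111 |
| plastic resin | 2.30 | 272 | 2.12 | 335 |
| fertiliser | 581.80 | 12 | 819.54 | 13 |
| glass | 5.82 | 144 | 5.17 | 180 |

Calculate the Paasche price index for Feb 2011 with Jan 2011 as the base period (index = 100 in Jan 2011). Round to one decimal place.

130.3

Paasche price index uses current-period quantities as weights.
ΣP(Feb 2011)·Q(Feb 2011) = 2.10×111 + 2.12×335 + 819.54×13 + 5.17×180 = 233.1 + 710.2 + 10654.02 + 930.6 = 12527.92
ΣP(Jan 2011)·Q(Feb 2011) = 2.11×111 + 2.30×335 + 581.80×13 + 5.82×180 = 234.21 + 770.5 + 7563.4 + 1047.6 = 9615.71
Index = 12527.92 / 9615.71 × 100 = 130.2860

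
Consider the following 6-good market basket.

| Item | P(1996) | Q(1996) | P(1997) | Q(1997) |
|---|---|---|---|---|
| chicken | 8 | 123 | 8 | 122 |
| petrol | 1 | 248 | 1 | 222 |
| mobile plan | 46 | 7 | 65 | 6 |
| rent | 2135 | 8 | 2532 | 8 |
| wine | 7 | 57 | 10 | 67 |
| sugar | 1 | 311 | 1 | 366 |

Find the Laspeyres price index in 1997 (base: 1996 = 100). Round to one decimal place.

118.0

Laspeyres price index uses base-period quantities as weights.
ΣP(1997)·Q(1996) = 8×123 + 1×248 + 65×7 + 2532×8 + 10×57 + 1×311 = 984 + 248 + 455 + 20256 + 570 + 311 = 22824
ΣP(1996)·Q(1996) = 8×123 + 1×248 + 46×7 + 2135×8 + 7×57 + 1×311 = 984 + 248 + 322 + 17080 + 399 + 311 = 19344
Index = 22824 / 19344 × 100 = 117.9901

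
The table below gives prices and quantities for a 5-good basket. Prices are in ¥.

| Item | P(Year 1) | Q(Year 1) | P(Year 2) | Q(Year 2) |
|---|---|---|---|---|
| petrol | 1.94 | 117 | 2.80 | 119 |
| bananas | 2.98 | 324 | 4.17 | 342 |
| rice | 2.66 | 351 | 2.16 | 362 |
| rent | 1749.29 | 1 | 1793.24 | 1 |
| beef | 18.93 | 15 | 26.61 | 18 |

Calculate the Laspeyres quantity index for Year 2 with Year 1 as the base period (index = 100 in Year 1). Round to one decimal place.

103.5

Laspeyres quantity index uses base-period prices as weights.
ΣP(Year 1)·Q(Year 2) = 1.94×119 + 2.98×342 + 2.66×362 + 1749.29×1 + 18.93×18 = 230.86 + 1019.16 + 962.92 + 1749.29 + 340.74 = 4302.97
ΣP(Year 1)·Q(Year 1) = 1.94×117 + 2.98×324 + 2.66×351 + 1749.29×1 + 18.93×15 = 226.98 + 965.52 + 933.66 + 1749.29 + 283.95 = 4159.4
Index = 4302.97 / 4159.4 × 100 = 103.4517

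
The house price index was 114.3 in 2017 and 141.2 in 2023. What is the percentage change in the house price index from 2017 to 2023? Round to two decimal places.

23.53%

Change = (141.2 − 114.3) / 114.3 × 100
       = 26.9 / 114.3 × 100 = 23.5346%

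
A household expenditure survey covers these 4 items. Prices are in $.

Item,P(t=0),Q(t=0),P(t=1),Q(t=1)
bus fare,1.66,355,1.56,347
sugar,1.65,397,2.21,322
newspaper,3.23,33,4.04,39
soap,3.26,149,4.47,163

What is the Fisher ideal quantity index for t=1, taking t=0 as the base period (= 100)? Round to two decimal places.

95.99

Laspeyres component (base-period weights):
ΣP(t=0)Q(t=1) = 1.66×347 + 1.65×322 + 3.23×39 + 3.26×163 = 576.02 + 531.3 + 125.97 + 531.38 = 1764.67
ΣP(t=0)Q(t=0) = 1.66×355 + 1.65×397 + 3.23×33 + 3.26×149 = 589.3 + 655.05 + 106.59 + 485.74 = 1836.68
L = 1764.67 / 1836.68 × 100 = 96.0793
Paasche component (current-period weights):
ΣP(t=1)Q(t=1) = 1.56×347 + 2.21×322 + 4.04×39 + 4.47×163 = 541.32 + 711.62 + 157.56 + 728.61 = 2139.11
ΣP(t=1)Q(t=0) = 1.56×355 + 2.21×397 + 4.04×33 + 4.47×149 = 553.8 + 877.37 + 133.32 + 666.03 = 2230.52
P = 2139.11 / 2230.52 × 100 = 95.9019
Fisher = √(L × P) = √(96.0793 × 95.9019) = 95.9906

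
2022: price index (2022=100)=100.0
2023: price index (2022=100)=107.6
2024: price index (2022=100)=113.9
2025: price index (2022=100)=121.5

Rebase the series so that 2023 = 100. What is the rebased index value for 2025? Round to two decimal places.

Rebased(2025) = 121.5 / 107.6 × 100 = 112.9182

112.92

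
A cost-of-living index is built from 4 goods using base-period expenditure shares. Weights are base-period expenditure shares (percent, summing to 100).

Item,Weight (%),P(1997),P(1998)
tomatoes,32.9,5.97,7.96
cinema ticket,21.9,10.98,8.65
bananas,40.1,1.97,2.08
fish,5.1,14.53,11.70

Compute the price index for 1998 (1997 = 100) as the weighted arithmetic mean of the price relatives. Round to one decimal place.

tomatoes: 32.9 × (7.96/5.97) = 32.9 × 1.333333 = 43.8667
cinema ticket: 21.9 × (8.65/10.98) = 21.9 × 0.787796 = 17.2527
bananas: 40.1 × (2.08/1.97) = 40.1 × 1.055838 = 42.3391
fish: 5.1 × (11.70/14.53) = 5.1 × 0.805231 = 4.1067
Index = Σ wᵢ·(p₁ᵢ/p₀ᵢ) = 43.8667 + 17.2527 + 42.3391 + 4.1067 = 107.5652

107.6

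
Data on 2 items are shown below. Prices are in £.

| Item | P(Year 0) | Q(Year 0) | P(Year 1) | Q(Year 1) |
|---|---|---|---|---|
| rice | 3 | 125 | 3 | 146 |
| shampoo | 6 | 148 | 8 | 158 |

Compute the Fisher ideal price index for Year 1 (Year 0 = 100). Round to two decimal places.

Laspeyres component (base-period weights):
ΣP(Year 1)Q(Year 0) = 3×125 + 8×148 = 375 + 1184 = 1559
ΣP(Year 0)Q(Year 0) = 3×125 + 6×148 = 375 + 888 = 1263
L = 1559 / 1263 × 100 = 123.4363
Paasche component (current-period weights):
ΣP(Year 1)Q(Year 1) = 3×146 + 8×158 = 438 + 1264 = 1702
ΣP(Year 0)Q(Year 1) = 3×146 + 6×158 = 438 + 948 = 1386
P = 1702 / 1386 × 100 = 122.7994
Fisher = √(L × P) = √(123.4363 × 122.7994) = 123.1174

123.12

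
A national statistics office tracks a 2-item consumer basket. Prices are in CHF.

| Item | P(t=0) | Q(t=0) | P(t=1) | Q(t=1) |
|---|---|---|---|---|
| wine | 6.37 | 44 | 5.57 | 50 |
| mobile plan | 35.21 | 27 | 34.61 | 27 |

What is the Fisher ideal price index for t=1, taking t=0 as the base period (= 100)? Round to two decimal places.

95.70

Laspeyres component (base-period weights):
ΣP(t=1)Q(t=0) = 5.57×44 + 34.61×27 = 245.08 + 934.47 = 1179.55
ΣP(t=0)Q(t=0) = 6.37×44 + 35.21×27 = 280.28 + 950.67 = 1230.95
L = 1179.55 / 1230.95 × 100 = 95.8244
Paasche component (current-period weights):
ΣP(t=1)Q(t=1) = 5.57×50 + 34.61×27 = 278.5 + 934.47 = 1212.97
ΣP(t=0)Q(t=1) = 6.37×50 + 35.21×27 = 318.5 + 950.67 = 1269.17
P = 1212.97 / 1269.17 × 100 = 95.5719
Fisher = √(L × P) = √(95.8244 × 95.5719) = 95.6981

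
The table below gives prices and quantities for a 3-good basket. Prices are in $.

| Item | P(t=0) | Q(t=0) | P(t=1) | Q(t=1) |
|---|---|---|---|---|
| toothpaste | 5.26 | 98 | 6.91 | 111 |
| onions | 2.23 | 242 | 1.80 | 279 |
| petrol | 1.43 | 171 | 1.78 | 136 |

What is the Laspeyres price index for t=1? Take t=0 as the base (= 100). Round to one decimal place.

109.0

Laspeyres price index uses base-period quantities as weights.
ΣP(t=1)·Q(t=0) = 6.91×98 + 1.80×242 + 1.78×171 = 677.18 + 435.6 + 304.38 = 1417.16
ΣP(t=0)·Q(t=0) = 5.26×98 + 2.23×242 + 1.43×171 = 515.48 + 539.66 + 244.53 = 1299.67
Index = 1417.16 / 1299.67 × 100 = 109.0400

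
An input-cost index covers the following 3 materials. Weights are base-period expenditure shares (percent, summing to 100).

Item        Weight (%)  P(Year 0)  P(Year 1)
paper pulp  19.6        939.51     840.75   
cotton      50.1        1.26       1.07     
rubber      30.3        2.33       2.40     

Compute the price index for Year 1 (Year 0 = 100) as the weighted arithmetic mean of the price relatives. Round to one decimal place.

91.3

paper pulp: 19.6 × (840.75/939.51) = 19.6 × 0.894881 = 17.5397
cotton: 50.1 × (1.07/1.26) = 50.1 × 0.849206 = 42.5452
rubber: 30.3 × (2.40/2.33) = 30.3 × 1.030043 = 31.2103
Index = Σ wᵢ·(p₁ᵢ/p₀ᵢ) = 17.5397 + 42.5452 + 31.2103 = 91.2952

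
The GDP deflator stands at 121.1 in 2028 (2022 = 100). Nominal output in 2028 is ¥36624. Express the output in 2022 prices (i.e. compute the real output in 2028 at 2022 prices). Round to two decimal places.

Real = Nominal ÷ (Index/100) = 36624 ÷ (121.1/100)
     = 36624 ÷ 1.211 = 30242.7746

30242.77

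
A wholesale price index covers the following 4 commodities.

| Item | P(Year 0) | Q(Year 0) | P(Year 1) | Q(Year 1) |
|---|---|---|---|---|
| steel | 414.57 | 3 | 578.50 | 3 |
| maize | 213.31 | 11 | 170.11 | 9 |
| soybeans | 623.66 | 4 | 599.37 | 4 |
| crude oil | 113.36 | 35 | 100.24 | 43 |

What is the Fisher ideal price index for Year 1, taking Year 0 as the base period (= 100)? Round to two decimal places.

Laspeyres component (base-period weights):
ΣP(Year 1)Q(Year 0) = 578.50×3 + 170.11×11 + 599.37×4 + 100.24×35 = 1735.5 + 1871.21 + 2397.48 + 3508.4 = 9512.59
ΣP(Year 0)Q(Year 0) = 414.57×3 + 213.31×11 + 623.66×4 + 113.36×35 = 1243.71 + 2346.41 + 2494.64 + 3967.6 = 10052.36
L = 9512.59 / 10052.36 × 100 = 94.6304
Paasche component (current-period weights):
ΣP(Year 1)Q(Year 1) = 578.50×3 + 170.11×9 + 599.37×4 + 100.24×43 = 1735.5 + 1530.99 + 2397.48 + 4310.32 = 9974.29
ΣP(Year 0)Q(Year 1) = 414.57×3 + 213.31×9 + 623.66×4 + 113.36×43 = 1243.71 + 1919.79 + 2494.64 + 4874.48 = 10532.62
P = 9974.29 / 10532.62 × 100 = 94.6990
Fisher = √(L × P) = √(94.6304 × 94.6990) = 94.6647

94.66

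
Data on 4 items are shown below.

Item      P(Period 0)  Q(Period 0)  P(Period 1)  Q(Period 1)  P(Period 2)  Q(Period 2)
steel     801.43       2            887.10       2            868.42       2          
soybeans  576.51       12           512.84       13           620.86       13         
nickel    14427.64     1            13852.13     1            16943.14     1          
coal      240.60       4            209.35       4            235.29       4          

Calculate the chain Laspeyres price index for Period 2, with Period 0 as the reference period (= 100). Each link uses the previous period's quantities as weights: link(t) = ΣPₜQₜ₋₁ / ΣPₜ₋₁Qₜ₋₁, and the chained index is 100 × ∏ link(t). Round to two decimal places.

Link Period 0→Period 1:
ΣP(Period 1)Q(Period 0) = 887.10×2 + 512.84×12 + 13852.13×1 + 209.35×4 = 1774.2 + 6154.08 + 13852.13 + 837.4 = 22617.81
ΣP(Period 0)Q(Period 0) = 801.43×2 + 576.51×12 + 14427.64×1 + 240.60×4 = 1602.86 + 6918.12 + 14427.64 + 962.4 = 23911.02
link = 22617.81/23911.02 = 0.945916
Link Period 1→Period 2:
ΣP(Period 2)Q(Period 1) = 868.42×2 + 620.86×13 + 16943.14×1 + 235.29×4 = 1736.84 + 8071.18 + 16943.14 + 941.16 = 27692.32
ΣP(Period 1)Q(Period 1) = 887.10×2 + 512.84×13 + 13852.13×1 + 209.35×4 = 1774.2 + 6666.92 + 13852.13 + 837.4 = 23130.65
link = 27692.32/23130.65 = 1.197213
Chained index = 100 × 0.945916 × 1.197213 = 113.2463

113.25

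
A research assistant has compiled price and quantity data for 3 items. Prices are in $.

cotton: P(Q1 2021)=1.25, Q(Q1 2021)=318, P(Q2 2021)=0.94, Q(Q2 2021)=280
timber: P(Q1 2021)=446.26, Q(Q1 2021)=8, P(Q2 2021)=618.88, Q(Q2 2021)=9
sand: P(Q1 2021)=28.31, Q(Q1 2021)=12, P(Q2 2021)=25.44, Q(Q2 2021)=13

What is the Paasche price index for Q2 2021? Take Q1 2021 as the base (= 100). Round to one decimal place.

130.2

Paasche price index uses current-period quantities as weights.
ΣP(Q2 2021)·Q(Q2 2021) = 0.94×280 + 618.88×9 + 25.44×13 = 263.2 + 5569.92 + 330.72 = 6163.84
ΣP(Q1 2021)·Q(Q2 2021) = 1.25×280 + 446.26×9 + 28.31×13 = 350 + 4016.34 + 368.03 = 4734.37
Index = 6163.84 / 4734.37 × 100 = 130.1935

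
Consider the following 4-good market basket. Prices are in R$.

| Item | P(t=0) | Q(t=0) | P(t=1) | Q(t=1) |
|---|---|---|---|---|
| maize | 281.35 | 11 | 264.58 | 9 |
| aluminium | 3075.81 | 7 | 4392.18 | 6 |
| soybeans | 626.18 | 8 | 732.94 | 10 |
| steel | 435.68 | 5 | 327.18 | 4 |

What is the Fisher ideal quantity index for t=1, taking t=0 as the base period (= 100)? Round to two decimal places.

Laspeyres component (base-period weights):
ΣP(t=0)Q(t=1) = 281.35×9 + 3075.81×6 + 626.18×10 + 435.68×4 = 2532.15 + 18454.86 + 6261.8 + 1742.72 = 28991.53
ΣP(t=0)Q(t=0) = 281.35×11 + 3075.81×7 + 626.18×8 + 435.68×5 = 3094.85 + 21530.67 + 5009.44 + 2178.4 = 31813.36
L = 28991.53 / 31813.36 × 100 = 91.1300
Paasche component (current-period weights):
ΣP(t=1)Q(t=1) = 264.58×9 + 4392.18×6 + 732.94×10 + 327.18×4 = 2381.22 + 26353.08 + 7329.4 + 1308.72 = 37372.42
ΣP(t=1)Q(t=0) = 264.58×11 + 4392.18×7 + 732.94×8 + 327.18×5 = 2910.38 + 30745.26 + 5863.52 + 1635.9 = 41155.06
P = 37372.42 / 41155.06 × 100 = 90.8088
Fisher = √(L × P) = √(91.1300 × 90.8088) = 90.9693

90.97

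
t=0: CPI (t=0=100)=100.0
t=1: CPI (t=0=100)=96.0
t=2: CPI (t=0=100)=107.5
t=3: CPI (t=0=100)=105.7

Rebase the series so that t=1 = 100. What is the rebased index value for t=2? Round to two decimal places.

111.98

Rebased(t=2) = 107.5 / 96.0 × 100 = 111.9792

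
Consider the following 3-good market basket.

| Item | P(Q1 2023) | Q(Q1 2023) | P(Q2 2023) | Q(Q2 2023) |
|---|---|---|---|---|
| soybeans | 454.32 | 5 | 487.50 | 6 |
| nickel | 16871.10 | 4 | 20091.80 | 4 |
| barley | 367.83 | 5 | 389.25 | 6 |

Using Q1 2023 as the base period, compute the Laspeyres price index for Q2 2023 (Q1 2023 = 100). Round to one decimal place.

118.4

Laspeyres price index uses base-period quantities as weights.
ΣP(Q2 2023)·Q(Q1 2023) = 487.50×5 + 20091.80×4 + 389.25×5 = 2437.5 + 80367.2 + 1946.25 = 84750.95
ΣP(Q1 2023)·Q(Q1 2023) = 454.32×5 + 16871.10×4 + 367.83×5 = 2271.6 + 67484.4 + 1839.15 = 71595.15
Index = 84750.95 / 71595.15 × 100 = 118.3753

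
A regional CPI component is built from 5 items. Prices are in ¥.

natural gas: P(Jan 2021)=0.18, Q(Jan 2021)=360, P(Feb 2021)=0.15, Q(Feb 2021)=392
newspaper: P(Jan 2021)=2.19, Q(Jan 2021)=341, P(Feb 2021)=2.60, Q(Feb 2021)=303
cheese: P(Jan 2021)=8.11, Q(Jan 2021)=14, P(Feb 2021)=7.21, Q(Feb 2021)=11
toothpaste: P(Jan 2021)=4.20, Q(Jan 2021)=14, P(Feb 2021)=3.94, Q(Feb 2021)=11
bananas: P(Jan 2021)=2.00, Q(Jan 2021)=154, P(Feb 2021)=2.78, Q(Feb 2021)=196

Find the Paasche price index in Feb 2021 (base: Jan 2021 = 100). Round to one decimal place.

120.0

Paasche price index uses current-period quantities as weights.
ΣP(Feb 2021)·Q(Feb 2021) = 0.15×392 + 2.60×303 + 7.21×11 + 3.94×11 + 2.78×196 = 58.8 + 787.8 + 79.31 + 43.34 + 544.88 = 1514.13
ΣP(Jan 2021)·Q(Feb 2021) = 0.18×392 + 2.19×303 + 8.11×11 + 4.20×11 + 2.00×196 = 70.56 + 663.57 + 89.21 + 46.2 + 392 = 1261.54
Index = 1514.13 / 1261.54 × 100 = 120.0224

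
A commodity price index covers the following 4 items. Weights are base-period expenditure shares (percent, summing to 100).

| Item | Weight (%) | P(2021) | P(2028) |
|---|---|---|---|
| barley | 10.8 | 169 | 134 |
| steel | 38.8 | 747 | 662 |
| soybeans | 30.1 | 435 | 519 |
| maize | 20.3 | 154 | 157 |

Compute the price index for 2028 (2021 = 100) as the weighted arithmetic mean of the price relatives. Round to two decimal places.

99.56

barley: 10.8 × (134/169) = 10.8 × 0.792899 = 8.5633
steel: 38.8 × (662/747) = 38.8 × 0.886212 = 34.3850
soybeans: 30.1 × (519/435) = 30.1 × 1.193103 = 35.9124
maize: 20.3 × (157/154) = 20.3 × 1.019481 = 20.6955
Index = Σ wᵢ·(p₁ᵢ/p₀ᵢ) = 8.5633 + 34.3850 + 35.9124 + 20.6955 = 99.5562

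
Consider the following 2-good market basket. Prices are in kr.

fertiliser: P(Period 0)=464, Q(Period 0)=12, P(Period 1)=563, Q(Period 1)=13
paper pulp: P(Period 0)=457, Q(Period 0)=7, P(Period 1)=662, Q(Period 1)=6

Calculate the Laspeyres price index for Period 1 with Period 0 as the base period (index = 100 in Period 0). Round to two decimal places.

129.92

Laspeyres price index uses base-period quantities as weights.
ΣP(Period 1)·Q(Period 0) = 563×12 + 662×7 = 6756 + 4634 = 11390
ΣP(Period 0)·Q(Period 0) = 464×12 + 457×7 = 5568 + 3199 = 8767
Index = 11390 / 8767 × 100 = 129.9190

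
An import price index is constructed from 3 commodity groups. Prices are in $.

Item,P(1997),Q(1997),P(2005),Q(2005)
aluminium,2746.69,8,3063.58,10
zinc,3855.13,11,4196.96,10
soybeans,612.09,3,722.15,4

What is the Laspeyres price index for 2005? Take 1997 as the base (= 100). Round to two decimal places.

110.01

Laspeyres price index uses base-period quantities as weights.
ΣP(2005)·Q(1997) = 3063.58×8 + 4196.96×11 + 722.15×3 = 24508.64 + 46166.56 + 2166.45 = 72841.65
ΣP(1997)·Q(1997) = 2746.69×8 + 3855.13×11 + 612.09×3 = 21973.52 + 42406.43 + 1836.27 = 66216.22
Index = 72841.65 / 66216.22 × 100 = 110.0058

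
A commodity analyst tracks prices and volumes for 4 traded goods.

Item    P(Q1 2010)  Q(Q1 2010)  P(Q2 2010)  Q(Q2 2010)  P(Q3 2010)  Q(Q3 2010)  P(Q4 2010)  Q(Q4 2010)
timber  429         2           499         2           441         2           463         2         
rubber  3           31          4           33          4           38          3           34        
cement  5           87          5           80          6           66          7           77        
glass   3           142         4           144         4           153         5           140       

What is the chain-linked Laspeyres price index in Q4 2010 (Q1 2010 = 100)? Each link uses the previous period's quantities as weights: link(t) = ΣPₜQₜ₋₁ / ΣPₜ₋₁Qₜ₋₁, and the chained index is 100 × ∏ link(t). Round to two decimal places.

Link Q1 2010→Q2 2010:
ΣP(Q2 2010)Q(Q1 2010) = 499×2 + 4×31 + 5×87 + 4×142 = 998 + 124 + 435 + 568 = 2125
ΣP(Q1 2010)Q(Q1 2010) = 429×2 + 3×31 + 5×87 + 3×142 = 858 + 93 + 435 + 426 = 1812
link = 2125/1812 = 1.172737
Link Q2 2010→Q3 2010:
ΣP(Q3 2010)Q(Q2 2010) = 441×2 + 4×33 + 6×80 + 4×144 = 882 + 132 + 480 + 576 = 2070
ΣP(Q2 2010)Q(Q2 2010) = 499×2 + 4×33 + 5×80 + 4×144 = 998 + 132 + 400 + 576 = 2106
link = 2070/2106 = 0.982906
Link Q3 2010→Q4 2010:
ΣP(Q4 2010)Q(Q3 2010) = 463×2 + 3×38 + 7×66 + 5×153 = 926 + 114 + 462 + 765 = 2267
ΣP(Q3 2010)Q(Q3 2010) = 441×2 + 4×38 + 6×66 + 4×153 = 882 + 152 + 396 + 612 = 2042
link = 2267/2042 = 1.110186
Chained index = 100 × 1.172737 × 0.982906 × 1.110186 = 127.9701

127.97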